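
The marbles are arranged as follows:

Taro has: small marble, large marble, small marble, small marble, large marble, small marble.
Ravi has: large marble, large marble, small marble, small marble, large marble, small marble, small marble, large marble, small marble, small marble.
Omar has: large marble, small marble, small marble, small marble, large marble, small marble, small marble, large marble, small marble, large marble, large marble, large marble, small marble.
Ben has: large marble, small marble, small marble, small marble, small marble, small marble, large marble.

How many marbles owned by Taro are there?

6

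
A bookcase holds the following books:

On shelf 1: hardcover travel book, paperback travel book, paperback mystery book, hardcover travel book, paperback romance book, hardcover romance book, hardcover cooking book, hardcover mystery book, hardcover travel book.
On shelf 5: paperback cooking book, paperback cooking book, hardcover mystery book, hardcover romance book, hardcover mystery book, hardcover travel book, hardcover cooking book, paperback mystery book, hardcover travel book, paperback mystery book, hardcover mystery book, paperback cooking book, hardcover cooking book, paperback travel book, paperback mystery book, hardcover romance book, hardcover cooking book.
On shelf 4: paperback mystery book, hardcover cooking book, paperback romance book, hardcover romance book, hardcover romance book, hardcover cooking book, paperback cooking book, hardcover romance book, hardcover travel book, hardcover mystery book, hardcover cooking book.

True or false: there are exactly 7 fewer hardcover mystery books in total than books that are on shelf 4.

|hardcover mystery books| = 5.
|books on shelf 4| = 11.
The claim requires 11 − 5 (= 6) to equal 7, which does not hold.

False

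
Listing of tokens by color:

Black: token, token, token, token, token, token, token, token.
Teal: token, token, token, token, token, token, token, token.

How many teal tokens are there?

8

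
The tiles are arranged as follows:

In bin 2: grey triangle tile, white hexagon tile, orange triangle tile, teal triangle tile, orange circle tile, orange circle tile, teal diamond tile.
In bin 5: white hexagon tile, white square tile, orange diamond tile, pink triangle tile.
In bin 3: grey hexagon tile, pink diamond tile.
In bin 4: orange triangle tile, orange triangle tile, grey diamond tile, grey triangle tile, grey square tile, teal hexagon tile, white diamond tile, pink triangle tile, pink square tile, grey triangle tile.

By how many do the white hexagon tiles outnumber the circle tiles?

white hexagon tiles: 2.
circle tiles: 2.
2 − 2 = 0.

0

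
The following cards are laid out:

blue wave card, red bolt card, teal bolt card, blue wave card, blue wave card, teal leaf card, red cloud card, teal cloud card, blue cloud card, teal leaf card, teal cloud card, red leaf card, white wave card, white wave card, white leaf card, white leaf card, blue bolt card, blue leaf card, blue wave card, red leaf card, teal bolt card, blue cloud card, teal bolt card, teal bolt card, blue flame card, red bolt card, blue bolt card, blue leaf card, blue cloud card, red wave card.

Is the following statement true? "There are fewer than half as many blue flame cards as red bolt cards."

There is 1 blue flame card.
There are 2 red bolt cards.
The claim requires 2 × 1 = 2 < 2, which does not hold.

False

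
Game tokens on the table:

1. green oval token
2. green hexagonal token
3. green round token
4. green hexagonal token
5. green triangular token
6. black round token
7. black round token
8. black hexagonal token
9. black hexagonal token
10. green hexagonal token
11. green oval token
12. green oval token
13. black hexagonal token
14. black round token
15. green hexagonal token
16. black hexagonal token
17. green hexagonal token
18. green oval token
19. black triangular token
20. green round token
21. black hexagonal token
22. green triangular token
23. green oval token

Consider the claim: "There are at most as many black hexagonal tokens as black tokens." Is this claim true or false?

There are 5 black hexagonal tokens.
There are 9 black tokens.
The claim requires 5 ≤ 9, which holds.

True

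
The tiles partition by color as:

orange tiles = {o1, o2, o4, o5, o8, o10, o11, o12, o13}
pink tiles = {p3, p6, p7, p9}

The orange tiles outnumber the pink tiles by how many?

orange tiles: 9.
pink tiles: 4.
9 − 4 = 5.

5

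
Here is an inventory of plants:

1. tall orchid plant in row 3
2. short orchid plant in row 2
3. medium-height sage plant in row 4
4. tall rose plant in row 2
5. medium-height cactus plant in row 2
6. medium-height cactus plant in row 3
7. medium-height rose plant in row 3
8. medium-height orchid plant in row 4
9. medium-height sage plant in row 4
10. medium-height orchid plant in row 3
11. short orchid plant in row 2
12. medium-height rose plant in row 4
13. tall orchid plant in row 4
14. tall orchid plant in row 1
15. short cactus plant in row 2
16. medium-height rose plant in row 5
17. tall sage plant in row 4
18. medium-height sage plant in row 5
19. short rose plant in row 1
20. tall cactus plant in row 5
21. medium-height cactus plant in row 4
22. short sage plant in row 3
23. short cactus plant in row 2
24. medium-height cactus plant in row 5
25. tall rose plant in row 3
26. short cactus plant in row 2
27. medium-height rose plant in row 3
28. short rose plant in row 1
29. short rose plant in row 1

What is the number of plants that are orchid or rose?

orchid: 7; rose: 9; together 7 + 9 = 16.

16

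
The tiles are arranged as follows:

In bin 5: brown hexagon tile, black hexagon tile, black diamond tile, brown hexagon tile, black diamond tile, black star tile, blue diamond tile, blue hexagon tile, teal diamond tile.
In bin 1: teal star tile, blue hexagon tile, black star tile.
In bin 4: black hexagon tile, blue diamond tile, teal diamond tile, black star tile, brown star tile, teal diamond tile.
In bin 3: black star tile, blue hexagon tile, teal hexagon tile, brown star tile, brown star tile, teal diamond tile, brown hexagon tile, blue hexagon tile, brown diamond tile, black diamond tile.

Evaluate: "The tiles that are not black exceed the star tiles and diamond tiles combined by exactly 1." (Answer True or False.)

True

|tiles that are not black| = 19.
star tiles: 8; diamond tiles: 10; combined: 8 + 10 = 18.
The claim requires 19 − 18 (= 1) to equal 1, which holds.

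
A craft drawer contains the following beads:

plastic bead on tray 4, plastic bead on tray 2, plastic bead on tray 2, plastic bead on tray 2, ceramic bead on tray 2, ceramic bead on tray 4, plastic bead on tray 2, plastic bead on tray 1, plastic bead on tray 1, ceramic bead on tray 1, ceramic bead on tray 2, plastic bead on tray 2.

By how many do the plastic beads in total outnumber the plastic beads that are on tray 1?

plastic beads: 8.
plastic beads on tray 1: 2.
8 − 2 = 6.

6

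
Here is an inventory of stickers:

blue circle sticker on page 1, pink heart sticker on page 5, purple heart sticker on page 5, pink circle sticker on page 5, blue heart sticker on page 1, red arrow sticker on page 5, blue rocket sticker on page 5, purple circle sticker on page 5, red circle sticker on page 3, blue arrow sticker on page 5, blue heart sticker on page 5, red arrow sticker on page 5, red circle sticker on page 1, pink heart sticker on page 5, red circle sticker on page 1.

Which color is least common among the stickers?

Counts by color: red 5, blue 5, pink 3, purple 2.
The minimum is 2, held uniquely by purple.

purple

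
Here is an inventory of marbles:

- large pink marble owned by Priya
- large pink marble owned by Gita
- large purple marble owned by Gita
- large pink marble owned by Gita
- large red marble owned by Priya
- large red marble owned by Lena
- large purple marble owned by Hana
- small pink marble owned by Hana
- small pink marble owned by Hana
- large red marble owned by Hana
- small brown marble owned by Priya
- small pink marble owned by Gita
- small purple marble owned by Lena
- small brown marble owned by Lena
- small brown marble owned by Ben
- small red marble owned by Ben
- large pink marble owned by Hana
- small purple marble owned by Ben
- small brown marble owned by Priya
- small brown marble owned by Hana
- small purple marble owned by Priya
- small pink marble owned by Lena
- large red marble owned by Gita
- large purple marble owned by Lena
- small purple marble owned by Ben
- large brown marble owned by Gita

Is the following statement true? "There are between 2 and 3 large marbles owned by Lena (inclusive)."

|large marbles owned by Lena| = 2.
The claim requires 2 ≤ 2 ≤ 3, which holds.

True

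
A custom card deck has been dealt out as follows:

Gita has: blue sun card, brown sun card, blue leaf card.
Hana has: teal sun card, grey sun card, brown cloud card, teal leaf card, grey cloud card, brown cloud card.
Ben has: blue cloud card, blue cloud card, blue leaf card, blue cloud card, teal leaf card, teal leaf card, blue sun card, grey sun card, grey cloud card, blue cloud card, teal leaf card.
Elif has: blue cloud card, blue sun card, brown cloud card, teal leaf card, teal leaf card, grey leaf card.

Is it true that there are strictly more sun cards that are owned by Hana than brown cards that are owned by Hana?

Count of sun cards owned by Hana: 2.
Count of brown cards owned by Hana: 2.
The claim requires 2 > 2, which does not hold.

False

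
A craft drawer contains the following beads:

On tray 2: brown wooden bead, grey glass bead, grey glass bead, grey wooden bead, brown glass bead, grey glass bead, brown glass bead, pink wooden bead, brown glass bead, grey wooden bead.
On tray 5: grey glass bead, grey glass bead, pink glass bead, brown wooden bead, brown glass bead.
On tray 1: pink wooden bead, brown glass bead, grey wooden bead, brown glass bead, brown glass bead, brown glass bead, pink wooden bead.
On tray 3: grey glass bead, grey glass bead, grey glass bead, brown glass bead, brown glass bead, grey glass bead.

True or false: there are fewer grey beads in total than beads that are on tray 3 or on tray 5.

False

grey beads: 12.
beads on tray 3 or on tray 5: 11.
The claim requires 12 < 11, which does not hold.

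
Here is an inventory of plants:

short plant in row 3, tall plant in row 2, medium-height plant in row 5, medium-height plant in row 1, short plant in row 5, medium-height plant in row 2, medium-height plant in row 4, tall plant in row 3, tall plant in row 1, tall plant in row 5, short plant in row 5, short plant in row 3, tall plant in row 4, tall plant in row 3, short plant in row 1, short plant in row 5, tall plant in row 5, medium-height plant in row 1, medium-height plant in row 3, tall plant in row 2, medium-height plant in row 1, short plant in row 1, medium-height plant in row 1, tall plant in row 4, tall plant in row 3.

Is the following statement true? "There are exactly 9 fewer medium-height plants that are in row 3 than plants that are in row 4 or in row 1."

True

There is 1 medium-height plant in row 3.
There are 10 plants in row 4 or in row 1.
The claim requires 10 − 1 (= 9) to equal 9, which holds.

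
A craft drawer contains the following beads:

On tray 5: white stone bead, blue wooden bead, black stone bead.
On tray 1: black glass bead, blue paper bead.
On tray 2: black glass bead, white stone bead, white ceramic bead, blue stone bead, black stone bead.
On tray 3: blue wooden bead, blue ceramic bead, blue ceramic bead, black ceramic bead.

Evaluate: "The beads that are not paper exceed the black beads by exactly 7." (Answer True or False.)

False

There are 13 beads that are not paper.
There are 5 black beads.
The claim requires 13 − 5 (= 8) to equal 7, which does not hold.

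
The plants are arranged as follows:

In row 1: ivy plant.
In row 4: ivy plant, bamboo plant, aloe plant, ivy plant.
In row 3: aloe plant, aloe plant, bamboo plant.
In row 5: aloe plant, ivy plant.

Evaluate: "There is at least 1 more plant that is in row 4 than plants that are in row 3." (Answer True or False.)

|plants in row 4| = 4.
|plants in row 3| = 3.
The claim requires 4 − 3 = 1 ≥ 1, which holds.

True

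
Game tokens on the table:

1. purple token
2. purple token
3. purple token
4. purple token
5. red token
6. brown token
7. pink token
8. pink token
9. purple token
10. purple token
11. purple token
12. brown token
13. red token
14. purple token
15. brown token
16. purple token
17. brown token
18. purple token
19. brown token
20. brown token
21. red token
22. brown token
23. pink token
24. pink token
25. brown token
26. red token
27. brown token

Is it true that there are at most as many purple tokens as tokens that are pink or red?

False

|purple tokens| = 10.
|tokens that are pink or red| = 8.
The claim requires 10 ≤ 8, which does not hold.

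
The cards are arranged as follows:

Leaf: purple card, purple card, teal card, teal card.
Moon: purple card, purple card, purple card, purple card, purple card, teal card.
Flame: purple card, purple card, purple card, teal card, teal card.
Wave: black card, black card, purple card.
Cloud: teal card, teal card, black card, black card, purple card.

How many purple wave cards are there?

1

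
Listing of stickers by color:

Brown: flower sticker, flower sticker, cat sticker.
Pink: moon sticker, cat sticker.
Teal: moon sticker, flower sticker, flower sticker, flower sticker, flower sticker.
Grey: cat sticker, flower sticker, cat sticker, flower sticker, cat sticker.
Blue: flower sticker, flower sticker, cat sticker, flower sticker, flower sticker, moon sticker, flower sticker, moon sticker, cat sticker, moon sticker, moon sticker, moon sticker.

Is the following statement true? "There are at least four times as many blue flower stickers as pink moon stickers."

True

blue flower stickers: 5.
pink moon stickers: 1.
The claim requires 5 ≥ 4 × 1 = 4, which holds.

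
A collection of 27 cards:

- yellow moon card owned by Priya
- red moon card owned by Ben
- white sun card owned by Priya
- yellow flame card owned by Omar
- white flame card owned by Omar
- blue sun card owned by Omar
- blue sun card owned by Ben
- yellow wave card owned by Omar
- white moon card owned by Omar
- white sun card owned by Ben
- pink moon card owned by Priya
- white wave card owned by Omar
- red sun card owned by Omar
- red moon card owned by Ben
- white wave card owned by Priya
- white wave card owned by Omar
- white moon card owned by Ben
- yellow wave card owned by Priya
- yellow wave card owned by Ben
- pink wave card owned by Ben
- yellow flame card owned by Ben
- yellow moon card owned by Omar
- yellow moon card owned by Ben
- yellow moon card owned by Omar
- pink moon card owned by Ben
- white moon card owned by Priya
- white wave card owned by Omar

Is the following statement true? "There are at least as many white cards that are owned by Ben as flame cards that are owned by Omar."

white cards owned by Ben: 2.
flame cards owned by Omar: 2.
The claim requires 2 ≥ 2, which holds.

True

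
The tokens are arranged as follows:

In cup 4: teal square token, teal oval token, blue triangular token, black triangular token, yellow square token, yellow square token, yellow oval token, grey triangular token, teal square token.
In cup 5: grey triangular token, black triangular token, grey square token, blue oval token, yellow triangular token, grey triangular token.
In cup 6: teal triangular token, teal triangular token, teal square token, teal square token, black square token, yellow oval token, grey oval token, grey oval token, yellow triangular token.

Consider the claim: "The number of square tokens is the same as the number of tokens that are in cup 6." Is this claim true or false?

square tokens: 8.
tokens in cup 6: 9.
The claim requires 8 = 9, which does not hold.

False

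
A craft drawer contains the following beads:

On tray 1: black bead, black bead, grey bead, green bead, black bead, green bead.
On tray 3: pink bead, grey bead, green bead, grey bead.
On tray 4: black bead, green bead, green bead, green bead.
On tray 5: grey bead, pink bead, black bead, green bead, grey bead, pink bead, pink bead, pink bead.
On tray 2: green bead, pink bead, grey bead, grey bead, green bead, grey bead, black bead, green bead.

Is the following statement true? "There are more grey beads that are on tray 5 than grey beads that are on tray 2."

|grey beads on tray 5| = 2.
|grey beads on tray 2| = 3.
The claim requires 2 > 3, which does not hold.

False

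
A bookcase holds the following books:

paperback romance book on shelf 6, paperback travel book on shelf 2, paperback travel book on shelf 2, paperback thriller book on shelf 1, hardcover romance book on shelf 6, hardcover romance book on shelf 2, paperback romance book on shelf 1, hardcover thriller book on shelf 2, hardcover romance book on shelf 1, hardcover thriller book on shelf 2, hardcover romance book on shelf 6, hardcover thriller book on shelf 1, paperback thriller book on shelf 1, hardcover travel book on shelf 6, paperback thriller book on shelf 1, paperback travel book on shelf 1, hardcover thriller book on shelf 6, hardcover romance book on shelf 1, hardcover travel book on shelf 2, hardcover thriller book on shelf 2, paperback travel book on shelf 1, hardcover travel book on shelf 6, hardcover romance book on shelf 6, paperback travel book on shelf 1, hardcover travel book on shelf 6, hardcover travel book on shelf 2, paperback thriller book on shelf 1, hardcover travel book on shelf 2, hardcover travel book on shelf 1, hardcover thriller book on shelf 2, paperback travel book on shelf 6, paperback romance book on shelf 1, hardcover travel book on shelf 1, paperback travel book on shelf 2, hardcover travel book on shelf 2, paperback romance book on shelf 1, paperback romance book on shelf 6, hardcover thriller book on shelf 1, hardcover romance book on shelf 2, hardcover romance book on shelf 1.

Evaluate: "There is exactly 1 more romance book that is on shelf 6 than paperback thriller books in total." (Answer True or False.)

romance books on shelf 6: 5.
paperback thriller books: 4.
The claim requires 5 − 4 (= 1) to equal 1, which holds.

True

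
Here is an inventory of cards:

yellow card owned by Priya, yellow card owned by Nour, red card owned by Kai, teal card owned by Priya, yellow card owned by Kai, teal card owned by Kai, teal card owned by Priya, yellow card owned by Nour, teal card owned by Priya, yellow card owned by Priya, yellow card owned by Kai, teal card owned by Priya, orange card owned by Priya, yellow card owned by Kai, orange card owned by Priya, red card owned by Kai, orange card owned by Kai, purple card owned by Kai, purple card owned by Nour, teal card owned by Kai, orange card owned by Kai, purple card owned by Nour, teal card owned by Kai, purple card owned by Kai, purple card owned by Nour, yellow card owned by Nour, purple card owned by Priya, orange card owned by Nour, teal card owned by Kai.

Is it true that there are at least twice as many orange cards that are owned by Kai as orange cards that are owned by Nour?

Count of orange cards owned by Kai: 2.
Count of orange cards owned by Nour: 1.
The claim requires 2 ≥ 2 × 1 = 2, which holds.

True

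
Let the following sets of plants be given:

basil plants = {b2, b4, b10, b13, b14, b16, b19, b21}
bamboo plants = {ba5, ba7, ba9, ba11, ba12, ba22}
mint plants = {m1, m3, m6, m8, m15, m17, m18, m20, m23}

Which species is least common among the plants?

bamboo

Counts by species: mint 9, basil 8, bamboo 6.
The minimum is 6, held uniquely by bamboo.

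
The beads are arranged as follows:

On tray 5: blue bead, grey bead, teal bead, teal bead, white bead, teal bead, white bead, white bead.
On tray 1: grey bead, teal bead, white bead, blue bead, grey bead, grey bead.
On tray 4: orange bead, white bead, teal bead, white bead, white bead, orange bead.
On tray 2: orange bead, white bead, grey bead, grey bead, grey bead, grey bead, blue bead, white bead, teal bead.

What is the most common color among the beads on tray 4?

Counts by color (restricted to beads on tray 4): white 3, orange 2, teal 1.
The maximum is 3, held uniquely by white.

white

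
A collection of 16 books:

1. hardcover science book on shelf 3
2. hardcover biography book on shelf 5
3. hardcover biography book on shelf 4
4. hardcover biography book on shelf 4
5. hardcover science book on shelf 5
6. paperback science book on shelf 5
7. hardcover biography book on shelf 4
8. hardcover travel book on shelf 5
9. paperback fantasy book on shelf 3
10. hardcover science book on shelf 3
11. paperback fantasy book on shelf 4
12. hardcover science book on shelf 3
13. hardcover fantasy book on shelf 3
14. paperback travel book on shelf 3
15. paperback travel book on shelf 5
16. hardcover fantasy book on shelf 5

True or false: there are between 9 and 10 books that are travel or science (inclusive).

False

|books that are travel or science| = 8.
The claim requires 9 ≤ 8 ≤ 10, which does not hold.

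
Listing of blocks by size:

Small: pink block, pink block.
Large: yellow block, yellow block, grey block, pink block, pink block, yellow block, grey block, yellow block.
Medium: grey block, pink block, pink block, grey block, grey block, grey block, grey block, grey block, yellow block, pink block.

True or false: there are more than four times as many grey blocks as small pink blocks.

|grey blocks| = 8.
|small pink blocks| = 2.
The claim requires 8 > 4 × 2 = 8, which does not hold.

False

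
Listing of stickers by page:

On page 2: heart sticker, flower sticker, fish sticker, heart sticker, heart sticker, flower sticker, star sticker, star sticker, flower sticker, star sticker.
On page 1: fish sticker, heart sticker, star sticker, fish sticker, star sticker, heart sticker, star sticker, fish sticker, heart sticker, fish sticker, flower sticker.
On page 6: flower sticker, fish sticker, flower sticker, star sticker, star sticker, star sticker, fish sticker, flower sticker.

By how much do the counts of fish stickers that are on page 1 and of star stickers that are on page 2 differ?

fish stickers on page 1: 4. star stickers on page 2: 3.
|4 − 3| = 4 − 3 = 1.

1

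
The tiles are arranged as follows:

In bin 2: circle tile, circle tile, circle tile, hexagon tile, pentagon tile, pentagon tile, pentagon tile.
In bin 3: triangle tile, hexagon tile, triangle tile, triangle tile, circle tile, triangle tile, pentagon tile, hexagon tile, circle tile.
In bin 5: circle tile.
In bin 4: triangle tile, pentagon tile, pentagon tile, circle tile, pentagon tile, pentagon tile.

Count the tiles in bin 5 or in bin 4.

7

in bin 4: 6; in bin 5: 1; together 6 + 1 = 7.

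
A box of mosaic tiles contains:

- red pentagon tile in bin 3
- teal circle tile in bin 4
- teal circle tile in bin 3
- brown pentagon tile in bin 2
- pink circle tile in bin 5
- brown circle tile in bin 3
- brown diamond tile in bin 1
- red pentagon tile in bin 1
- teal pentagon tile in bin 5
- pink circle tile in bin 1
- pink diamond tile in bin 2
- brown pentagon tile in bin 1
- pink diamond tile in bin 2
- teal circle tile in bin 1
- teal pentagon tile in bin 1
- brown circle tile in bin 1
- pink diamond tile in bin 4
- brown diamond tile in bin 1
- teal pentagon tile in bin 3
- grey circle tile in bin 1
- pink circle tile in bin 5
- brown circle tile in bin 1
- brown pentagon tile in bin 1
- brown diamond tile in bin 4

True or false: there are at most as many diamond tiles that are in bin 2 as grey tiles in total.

diamond tiles in bin 2: 2.
grey tiles: 1.
The claim requires 2 ≤ 1, which does not hold.

False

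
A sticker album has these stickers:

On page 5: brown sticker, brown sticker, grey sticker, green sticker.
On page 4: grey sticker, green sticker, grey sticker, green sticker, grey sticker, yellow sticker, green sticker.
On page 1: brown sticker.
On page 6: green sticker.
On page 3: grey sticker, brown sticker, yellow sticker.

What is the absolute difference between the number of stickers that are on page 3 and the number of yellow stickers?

stickers on page 3: 3. yellow stickers: 2.
|3 − 2| = 3 − 2 = 1.

1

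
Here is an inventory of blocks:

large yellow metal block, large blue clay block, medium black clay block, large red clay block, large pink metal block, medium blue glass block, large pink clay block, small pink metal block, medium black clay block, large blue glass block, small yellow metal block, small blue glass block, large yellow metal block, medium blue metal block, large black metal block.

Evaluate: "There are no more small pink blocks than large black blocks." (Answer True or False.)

True

There is 1 small pink block.
There is 1 large black block.
The claim requires 1 ≤ 1, which holds.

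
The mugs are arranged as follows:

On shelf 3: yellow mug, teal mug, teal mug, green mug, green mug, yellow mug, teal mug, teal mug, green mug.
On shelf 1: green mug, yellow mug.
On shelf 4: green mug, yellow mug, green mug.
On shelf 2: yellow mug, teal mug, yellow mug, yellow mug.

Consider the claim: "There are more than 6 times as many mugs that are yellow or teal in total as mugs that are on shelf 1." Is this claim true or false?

There are 12 mugs that are yellow or teal.
There are 2 mugs on shelf 1.
The claim requires 12 > 6 × 2 = 12, which does not hold.

False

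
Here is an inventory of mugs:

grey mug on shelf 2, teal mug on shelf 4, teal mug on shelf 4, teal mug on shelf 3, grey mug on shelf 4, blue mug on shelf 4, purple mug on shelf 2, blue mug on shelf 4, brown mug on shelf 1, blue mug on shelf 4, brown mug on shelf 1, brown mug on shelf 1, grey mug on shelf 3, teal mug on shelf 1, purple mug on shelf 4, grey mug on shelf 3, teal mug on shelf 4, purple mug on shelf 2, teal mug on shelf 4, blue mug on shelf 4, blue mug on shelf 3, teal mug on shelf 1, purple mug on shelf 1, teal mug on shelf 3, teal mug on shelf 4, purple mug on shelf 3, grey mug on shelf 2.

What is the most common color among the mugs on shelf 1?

Counts by color (restricted to mugs on shelf 1): brown 3, teal 2, purple 1.
The maximum is 3, held uniquely by brown.

brown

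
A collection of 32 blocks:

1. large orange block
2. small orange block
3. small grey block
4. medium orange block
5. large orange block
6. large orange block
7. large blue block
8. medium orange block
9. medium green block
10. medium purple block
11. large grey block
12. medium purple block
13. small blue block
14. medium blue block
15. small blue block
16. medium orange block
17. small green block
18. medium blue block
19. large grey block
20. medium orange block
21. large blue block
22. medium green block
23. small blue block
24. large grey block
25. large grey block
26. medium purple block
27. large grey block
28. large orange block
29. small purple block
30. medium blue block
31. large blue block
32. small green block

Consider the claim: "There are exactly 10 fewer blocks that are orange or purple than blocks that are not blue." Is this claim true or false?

True

blocks that are orange or purple: 13.
blocks that are not blue: 23.
The claim requires 23 − 13 (= 10) to equal 10, which holds.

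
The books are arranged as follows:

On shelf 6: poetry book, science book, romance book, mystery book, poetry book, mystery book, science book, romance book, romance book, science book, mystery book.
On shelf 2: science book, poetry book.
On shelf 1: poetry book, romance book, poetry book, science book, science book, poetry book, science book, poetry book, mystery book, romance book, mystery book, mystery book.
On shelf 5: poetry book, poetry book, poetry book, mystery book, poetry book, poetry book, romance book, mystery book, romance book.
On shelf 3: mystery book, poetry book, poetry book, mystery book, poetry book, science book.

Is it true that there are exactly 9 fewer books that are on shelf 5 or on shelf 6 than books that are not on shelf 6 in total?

True

books on shelf 5 or on shelf 6: 20.
books that are not on shelf 6: 29.
The claim requires 29 − 20 (= 9) to equal 9, which holds.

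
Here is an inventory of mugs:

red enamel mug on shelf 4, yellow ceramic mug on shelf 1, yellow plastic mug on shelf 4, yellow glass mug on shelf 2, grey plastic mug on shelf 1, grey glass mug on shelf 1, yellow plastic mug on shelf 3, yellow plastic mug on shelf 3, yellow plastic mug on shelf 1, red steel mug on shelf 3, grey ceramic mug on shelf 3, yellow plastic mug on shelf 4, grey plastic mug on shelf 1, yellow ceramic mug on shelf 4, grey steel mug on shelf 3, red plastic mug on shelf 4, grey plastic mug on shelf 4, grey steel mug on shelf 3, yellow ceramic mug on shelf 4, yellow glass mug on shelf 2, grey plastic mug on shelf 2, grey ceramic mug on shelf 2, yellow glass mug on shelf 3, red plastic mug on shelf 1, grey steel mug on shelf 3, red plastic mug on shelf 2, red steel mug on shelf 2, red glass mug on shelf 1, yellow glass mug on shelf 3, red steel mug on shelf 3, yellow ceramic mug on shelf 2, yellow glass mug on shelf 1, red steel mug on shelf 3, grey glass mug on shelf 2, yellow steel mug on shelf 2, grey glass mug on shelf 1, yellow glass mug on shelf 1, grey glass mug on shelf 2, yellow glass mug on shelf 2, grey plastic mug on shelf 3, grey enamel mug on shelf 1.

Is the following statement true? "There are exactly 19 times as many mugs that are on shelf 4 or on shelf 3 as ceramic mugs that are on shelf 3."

True

mugs on shelf 4 or on shelf 3: 19.
ceramic mugs on shelf 3: 1.
The claim requires 19 = 19 × 1 = 19, which holds.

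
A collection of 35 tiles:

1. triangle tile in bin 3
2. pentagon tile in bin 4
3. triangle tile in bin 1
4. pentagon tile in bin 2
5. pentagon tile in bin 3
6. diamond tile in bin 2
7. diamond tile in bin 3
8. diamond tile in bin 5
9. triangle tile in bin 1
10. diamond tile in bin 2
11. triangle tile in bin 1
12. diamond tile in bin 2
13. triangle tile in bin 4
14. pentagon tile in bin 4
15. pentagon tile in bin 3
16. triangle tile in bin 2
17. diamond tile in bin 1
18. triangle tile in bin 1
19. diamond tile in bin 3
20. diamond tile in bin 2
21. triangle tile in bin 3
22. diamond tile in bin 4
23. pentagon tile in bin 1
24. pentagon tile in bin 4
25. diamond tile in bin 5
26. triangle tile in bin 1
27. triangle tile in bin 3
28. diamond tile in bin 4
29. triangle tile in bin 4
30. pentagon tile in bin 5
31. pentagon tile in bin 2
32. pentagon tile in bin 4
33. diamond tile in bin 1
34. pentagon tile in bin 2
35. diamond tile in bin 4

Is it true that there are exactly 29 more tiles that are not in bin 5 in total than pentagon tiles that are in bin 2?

There are 32 tiles that are not in bin 5.
There are 3 pentagon tiles in bin 2.
The claim requires 32 − 3 (= 29) to equal 29, which holds.

True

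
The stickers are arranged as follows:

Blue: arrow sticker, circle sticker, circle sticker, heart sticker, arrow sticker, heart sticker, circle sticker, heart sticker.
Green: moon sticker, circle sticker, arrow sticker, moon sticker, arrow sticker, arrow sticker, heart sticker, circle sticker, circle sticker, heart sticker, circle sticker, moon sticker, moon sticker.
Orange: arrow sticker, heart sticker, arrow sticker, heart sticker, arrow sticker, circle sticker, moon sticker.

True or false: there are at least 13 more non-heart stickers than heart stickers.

True

non-heart stickers: 21.
heart stickers: 7.
The claim requires 21 − 7 = 14 ≥ 13, which holds.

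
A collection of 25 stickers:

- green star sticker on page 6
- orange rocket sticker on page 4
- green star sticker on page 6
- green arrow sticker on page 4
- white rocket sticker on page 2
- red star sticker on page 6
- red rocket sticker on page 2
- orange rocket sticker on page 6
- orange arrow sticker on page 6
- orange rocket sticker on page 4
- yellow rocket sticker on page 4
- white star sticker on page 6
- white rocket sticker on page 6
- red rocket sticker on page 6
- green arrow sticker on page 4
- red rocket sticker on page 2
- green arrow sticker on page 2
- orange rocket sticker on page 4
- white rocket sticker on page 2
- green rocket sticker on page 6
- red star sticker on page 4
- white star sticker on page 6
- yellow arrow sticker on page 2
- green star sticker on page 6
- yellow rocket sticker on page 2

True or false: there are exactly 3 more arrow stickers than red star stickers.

There are 5 arrow stickers.
There are 2 red star stickers.
The claim requires 5 − 2 (= 3) to equal 3, which holds.

True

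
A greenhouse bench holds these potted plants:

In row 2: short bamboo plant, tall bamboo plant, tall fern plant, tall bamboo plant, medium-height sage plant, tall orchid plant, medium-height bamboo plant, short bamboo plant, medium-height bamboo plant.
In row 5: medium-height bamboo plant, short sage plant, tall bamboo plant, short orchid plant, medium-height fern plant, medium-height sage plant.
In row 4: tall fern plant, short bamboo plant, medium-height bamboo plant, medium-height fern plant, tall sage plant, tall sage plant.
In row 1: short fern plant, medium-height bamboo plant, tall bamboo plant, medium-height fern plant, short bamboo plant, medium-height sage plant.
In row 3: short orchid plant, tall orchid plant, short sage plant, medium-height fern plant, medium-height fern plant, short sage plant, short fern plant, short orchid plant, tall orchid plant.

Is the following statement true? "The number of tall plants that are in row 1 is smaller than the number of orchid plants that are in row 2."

There is 1 tall plant in row 1.
There is 1 orchid plant in row 2.
The claim requires 1 < 1, which does not hold.

False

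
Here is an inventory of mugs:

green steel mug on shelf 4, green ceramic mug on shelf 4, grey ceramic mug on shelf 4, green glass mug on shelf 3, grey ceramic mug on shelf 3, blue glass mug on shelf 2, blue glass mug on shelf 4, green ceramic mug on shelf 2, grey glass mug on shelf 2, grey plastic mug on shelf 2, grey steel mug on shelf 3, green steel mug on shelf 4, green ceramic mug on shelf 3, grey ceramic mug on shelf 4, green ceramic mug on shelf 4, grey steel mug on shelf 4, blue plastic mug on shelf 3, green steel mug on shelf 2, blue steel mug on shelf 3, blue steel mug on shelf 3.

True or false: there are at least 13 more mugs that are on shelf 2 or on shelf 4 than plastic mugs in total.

False

mugs on shelf 2 or on shelf 4: 13.
plastic mugs: 2.
The claim requires 13 − 2 = 11 ≥ 13, which does not hold.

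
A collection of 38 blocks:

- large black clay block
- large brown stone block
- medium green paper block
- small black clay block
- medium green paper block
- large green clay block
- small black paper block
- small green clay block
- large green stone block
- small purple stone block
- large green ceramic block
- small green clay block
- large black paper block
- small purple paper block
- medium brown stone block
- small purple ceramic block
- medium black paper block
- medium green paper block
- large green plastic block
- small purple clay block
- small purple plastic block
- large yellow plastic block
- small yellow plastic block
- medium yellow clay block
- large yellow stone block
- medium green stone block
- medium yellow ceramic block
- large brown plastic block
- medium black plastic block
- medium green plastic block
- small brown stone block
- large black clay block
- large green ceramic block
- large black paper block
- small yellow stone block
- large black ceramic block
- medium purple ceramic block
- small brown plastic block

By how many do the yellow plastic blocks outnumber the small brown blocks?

yellow plastic blocks: 2.
small brown blocks: 2.
2 − 2 = 0.

0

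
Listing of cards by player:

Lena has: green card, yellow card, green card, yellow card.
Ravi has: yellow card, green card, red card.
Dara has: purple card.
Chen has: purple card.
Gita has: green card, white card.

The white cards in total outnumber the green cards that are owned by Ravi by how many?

white cards: 1.
green cards owned by Ravi: 1.
1 − 1 = 0.

0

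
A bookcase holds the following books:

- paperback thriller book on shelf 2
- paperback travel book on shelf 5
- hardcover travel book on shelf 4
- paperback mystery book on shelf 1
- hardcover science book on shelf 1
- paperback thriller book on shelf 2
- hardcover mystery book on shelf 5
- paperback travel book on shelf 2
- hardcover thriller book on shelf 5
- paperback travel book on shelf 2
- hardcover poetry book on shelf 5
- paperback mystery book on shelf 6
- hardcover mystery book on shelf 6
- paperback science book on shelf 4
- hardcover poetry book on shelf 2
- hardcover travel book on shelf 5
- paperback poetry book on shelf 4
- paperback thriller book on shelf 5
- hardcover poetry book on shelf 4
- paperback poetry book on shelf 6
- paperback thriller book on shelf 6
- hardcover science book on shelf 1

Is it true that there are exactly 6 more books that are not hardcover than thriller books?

False

There are 12 books that are not hardcover.
There are 5 thriller books.
The claim requires 12 − 5 (= 7) to equal 6, which does not hold.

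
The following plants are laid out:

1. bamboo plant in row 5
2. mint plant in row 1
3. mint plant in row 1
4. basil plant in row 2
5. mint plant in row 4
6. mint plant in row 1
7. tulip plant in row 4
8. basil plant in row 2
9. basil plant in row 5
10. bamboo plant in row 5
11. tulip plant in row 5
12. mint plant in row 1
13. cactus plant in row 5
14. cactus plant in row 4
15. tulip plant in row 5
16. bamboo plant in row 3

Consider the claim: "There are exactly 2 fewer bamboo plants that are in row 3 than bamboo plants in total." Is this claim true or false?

bamboo plants in row 3: 1.
bamboo plants: 3.
The claim requires 3 − 1 (= 2) to equal 2, which holds.

True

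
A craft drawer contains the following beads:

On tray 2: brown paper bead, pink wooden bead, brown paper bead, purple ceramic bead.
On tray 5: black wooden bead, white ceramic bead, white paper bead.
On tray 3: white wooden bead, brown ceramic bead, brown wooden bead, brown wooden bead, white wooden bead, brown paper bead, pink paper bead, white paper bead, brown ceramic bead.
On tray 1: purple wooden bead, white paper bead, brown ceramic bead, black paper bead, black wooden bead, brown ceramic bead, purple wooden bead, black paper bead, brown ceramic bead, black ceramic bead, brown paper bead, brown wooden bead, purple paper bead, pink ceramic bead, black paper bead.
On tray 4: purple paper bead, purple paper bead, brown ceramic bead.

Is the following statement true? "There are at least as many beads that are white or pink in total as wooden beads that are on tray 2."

There are 9 beads that are white or pink.
There is 1 wooden bead on tray 2.
The claim requires 9 ≥ 1, which holds.

True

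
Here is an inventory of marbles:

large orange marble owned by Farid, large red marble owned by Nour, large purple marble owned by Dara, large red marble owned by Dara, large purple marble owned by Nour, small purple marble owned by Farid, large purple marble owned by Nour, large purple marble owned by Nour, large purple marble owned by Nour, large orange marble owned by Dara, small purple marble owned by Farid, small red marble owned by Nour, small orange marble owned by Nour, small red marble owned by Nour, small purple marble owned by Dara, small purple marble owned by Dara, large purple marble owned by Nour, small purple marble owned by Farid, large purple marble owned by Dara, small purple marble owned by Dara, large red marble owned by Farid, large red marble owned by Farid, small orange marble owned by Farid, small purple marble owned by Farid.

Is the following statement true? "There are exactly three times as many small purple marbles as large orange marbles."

|small purple marbles| = 7.
|large orange marbles| = 2.
The claim requires 7 = 3 × 2 = 6, which does not hold.

False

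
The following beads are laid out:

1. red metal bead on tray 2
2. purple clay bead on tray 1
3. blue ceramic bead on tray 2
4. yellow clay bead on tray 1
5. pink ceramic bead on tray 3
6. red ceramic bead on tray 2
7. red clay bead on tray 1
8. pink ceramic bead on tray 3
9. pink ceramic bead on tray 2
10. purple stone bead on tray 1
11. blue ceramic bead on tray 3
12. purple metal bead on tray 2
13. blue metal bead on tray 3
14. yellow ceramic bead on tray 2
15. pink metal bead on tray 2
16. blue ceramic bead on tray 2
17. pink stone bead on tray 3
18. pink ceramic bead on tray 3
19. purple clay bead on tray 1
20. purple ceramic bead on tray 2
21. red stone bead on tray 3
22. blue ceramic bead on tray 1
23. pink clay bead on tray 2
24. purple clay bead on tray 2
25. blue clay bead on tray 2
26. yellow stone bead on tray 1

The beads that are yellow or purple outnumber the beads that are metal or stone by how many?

1

beads that are yellow or purple: 9.
beads that are metal or stone: 8.
9 − 8 = 1.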